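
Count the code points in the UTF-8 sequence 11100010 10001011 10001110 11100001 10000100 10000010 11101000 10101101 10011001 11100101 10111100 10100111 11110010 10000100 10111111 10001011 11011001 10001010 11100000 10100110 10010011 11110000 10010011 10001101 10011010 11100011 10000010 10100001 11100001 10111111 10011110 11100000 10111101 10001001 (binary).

11

Byte at offset 0: 0xE2 = 11100010 → 3-byte char (#1). Advance 3.
Byte at offset 3: 0xE1 = 11100001 → 3-byte char (#2). Advance 3.
Byte at offset 6: 0xE8 = 11101000 → 3-byte char (#3). Advance 3.
Byte at offset 9: 0xE5 = 11100101 → 3-byte char (#4). Advance 3.
Byte at offset 12: 0xF2 = 11110010 → 4-byte char (#5). Advance 4.
Byte at offset 16: 0xD9 = 11011001 → 2-byte char (#6). Advance 2.
Byte at offset 18: 0xE0 = 11100000 → 3-byte char (#7). Advance 3.
Byte at offset 21: 0xF0 = 11110000 → 4-byte char (#8). Advance 4.
Byte at offset 25: 0xE3 = 11100011 → 3-byte char (#9). Advance 3.
Byte at offset 28: 0xE1 = 11100001 → 3-byte char (#10). Advance 3.
Byte at offset 31: 0xE0 = 11100000 → 3-byte char (#11). Advance 3.
Reached end at offset 34 after 11 code points.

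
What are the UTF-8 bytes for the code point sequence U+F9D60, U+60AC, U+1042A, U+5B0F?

U+F9D60: 4-byte form → F3 B9 B5 A0.
U+60AC: 3-byte form → E6 82 AC.
U+1042A: 4-byte form → F0 90 90 AA.
U+5B0F: 3-byte form → E5 AC 8F.
Concatenated (14 bytes): F3 B9 B5 A0 E6 82 AC F0 90 90 AA E5 AC 8F.

F3 B9 B5 A0 E6 82 AC F0 90 90 AA E5 AC 8F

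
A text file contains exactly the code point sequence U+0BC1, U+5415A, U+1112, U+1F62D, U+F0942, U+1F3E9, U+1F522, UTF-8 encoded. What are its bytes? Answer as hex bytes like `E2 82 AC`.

E0 AF 81 F1 94 85 9A E1 84 92 F0 9F 98 AD F3 B0 A5 82 F0 9F 8F A9 F0 9F 94 A2

U+0BC1: 3-byte form → E0 AF 81.
U+5415A: 4-byte form → F1 94 85 9A.
U+1112: 3-byte form → E1 84 92.
U+1F62D: 4-byte form → F0 9F 98 AD.
U+F0942: 4-byte form → F3 B0 A5 82.
U+1F3E9: 4-byte form → F0 9F 8F A9.
U+1F522: 4-byte form → F0 9F 94 A2.
Concatenated (26 bytes): E0 AF 81 F1 94 85 9A E1 84 92 F0 9F 98 AD F3 B0 A5 82 F0 9F 8F A9 F0 9F 94 A2.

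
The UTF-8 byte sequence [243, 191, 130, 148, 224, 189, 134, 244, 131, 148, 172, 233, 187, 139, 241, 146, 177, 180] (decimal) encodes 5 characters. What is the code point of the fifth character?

U+52C74

Offset 0: leading byte 0xF3 = 11110011 → 4-byte char #1 = F3 BF 82 94.
Offset 4: leading byte 0xE0 = 11100000 → 3-byte char #2 = E0 BD 86.
Offset 7: leading byte 0xF4 = 11110100 → 4-byte char #3 = F4 83 94 AC.
Offset 11: leading byte 0xE9 = 11101001 → 3-byte char #4 = E9 BB 8B.
Offset 14: leading byte 0xF1 = 11110001 → 4-byte char #5 = F1 92 B1 B4.
Leading byte 0xF1 = 11110001 matches 11110xxx → 4-byte sequence.
Byte 1: 0xF1 = 11110001, payload 001 (3 bits).
Byte 2: 0x92 = 10010010 (10xxxxxx ✓), payload 010010.
Byte 3: 0xB1 = 10110001 (10xxxxxx ✓), payload 110001.
Byte 4: 0xB4 = 10110100 (10xxxxxx ✓), payload 110100.
Concatenate: 001010010110001110100 = 0x52C74 (21 bits → U+52C74).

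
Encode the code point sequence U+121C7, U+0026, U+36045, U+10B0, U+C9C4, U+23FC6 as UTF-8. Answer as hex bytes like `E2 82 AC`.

F0 92 87 87 26 F0 B6 81 85 E1 82 B0 EC A7 84 F0 A3 BF 86

U+121C7: 4-byte form → F0 92 87 87.
U+0026: 1-byte form → 26.
U+36045: 4-byte form → F0 B6 81 85.
U+10B0: 3-byte form → E1 82 B0.
U+C9C4: 3-byte form → EC A7 84.
U+23FC6: 4-byte form → F0 A3 BF 86.
Concatenated (19 bytes): F0 92 87 87 26 F0 B6 81 85 E1 82 B0 EC A7 84 F0 A3 BF 86.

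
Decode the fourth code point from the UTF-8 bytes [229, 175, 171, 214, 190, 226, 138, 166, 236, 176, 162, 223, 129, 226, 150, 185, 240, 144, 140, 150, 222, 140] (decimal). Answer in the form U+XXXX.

Offset 0: leading byte 0xE5 = 11100101 → 3-byte char #1 = E5 AF AB.
Offset 3: leading byte 0xD6 = 11010110 → 2-byte char #2 = D6 BE.
Offset 5: leading byte 0xE2 = 11100010 → 3-byte char #3 = E2 8A A6.
Offset 8: leading byte 0xEC = 11101100 → 3-byte char #4 = EC B0 A2.
Leading byte 0xEC = 11101100 matches 1110xxxx → 3-byte sequence.
Byte 1: 0xEC = 11101100, payload 1100 (4 bits).
Byte 2: 0xB0 = 10110000 (10xxxxxx ✓), payload 110000.
Byte 3: 0xA2 = 10100010 (10xxxxxx ✓), payload 100010.
Concatenate: 1100110000100010 = 0xCC22 (16 bits → U+CC22).

U+CC22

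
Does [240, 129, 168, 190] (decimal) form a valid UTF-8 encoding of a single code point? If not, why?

Leading byte 0xF0 = 11110000 → 4-byte form.
Continuation bytes all match 10xxxxxx. Payload decodes to 0x1A3E.
But 0x1A3E < 0x10000, the minimum for a 4-byte sequence — this is an overlong encoding.

invalid (overlong encoding)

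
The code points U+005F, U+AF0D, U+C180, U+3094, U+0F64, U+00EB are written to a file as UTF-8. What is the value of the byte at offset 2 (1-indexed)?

1-indexed offset 2 is 0-indexed offset 1.
U+005F → 1-byte form 5F at offsets 0–0.
U+AF0D → 3-byte form EA BC 8D at offsets 1–3.
Offset 1 falls in char 2's range; it's byte 1 of EA BC 8D = 0xEA.

0xEA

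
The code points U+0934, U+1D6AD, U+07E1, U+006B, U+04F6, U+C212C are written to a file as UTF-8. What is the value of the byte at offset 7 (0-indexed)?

0xDF

U+0934 → 3-byte form E0 A4 B4 at offsets 0–2.
U+1D6AD → 4-byte form F0 9D 9A AD at offsets 3–6.
U+07E1 → 2-byte form DF A1 at offsets 7–8.
Offset 7 falls in char 3's range; it's byte 1 of DF A1 = 0xDF.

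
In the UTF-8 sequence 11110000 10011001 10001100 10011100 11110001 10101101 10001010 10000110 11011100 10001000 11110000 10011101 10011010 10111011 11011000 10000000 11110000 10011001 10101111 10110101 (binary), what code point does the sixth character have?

U+19BF5

Offset 0: leading byte 0xF0 = 11110000 → 4-byte char #1 = F0 99 8C 9C.
Offset 4: leading byte 0xF1 = 11110001 → 4-byte char #2 = F1 AD 8A 86.
Offset 8: leading byte 0xDC = 11011100 → 2-byte char #3 = DC 88.
Offset 10: leading byte 0xF0 = 11110000 → 4-byte char #4 = F0 9D 9A BB.
Offset 14: leading byte 0xD8 = 11011000 → 2-byte char #5 = D8 80.
Offset 16: leading byte 0xF0 = 11110000 → 4-byte char #6 = F0 99 AF B5.
Leading byte 0xF0 = 11110000 matches 11110xxx → 4-byte sequence.
Byte 1: 0xF0 = 11110000, payload 000 (3 bits).
Byte 2: 0x99 = 10011001 (10xxxxxx ✓), payload 011001.
Byte 3: 0xAF = 10101111 (10xxxxxx ✓), payload 101111.
Byte 4: 0xB5 = 10110101 (10xxxxxx ✓), payload 110101.
Concatenate: 000011001101111110101 = 0x19BF5 (21 bits → U+19BF5).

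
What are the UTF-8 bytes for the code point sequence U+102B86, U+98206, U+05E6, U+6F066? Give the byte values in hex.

F4 82 AE 86 F2 98 88 86 D7 A6 F1 AF 81 A6

U+102B86: 4-byte form → F4 82 AE 86.
U+98206: 4-byte form → F2 98 88 86.
U+05E6: 2-byte form → D7 A6.
U+6F066: 4-byte form → F1 AF 81 A6.
Concatenated (14 bytes): F4 82 AE 86 F2 98 88 86 D7 A6 F1 AF 81 A6.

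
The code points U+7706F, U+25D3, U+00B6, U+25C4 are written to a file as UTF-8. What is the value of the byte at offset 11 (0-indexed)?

U+7706F → 4-byte form F1 B7 81 AF at offsets 0–3.
U+25D3 → 3-byte form E2 97 93 at offsets 4–6.
U+00B6 → 2-byte form C2 B6 at offsets 7–8.
U+25C4 → 3-byte form E2 97 84 at offsets 9–11.
Offset 11 falls in char 4's range; it's byte 3 of E2 97 84 = 0x84.

0x84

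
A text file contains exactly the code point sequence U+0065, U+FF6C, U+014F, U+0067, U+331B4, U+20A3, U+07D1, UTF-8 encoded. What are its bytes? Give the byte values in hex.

U+0065: 1-byte form → 65.
U+FF6C: 3-byte form → EF BD AC.
U+014F: 2-byte form → C5 8F.
U+0067: 1-byte form → 67.
U+331B4: 4-byte form → F0 B3 86 B4.
U+20A3: 3-byte form → E2 82 A3.
U+07D1: 2-byte form → DF 91.
Concatenated (16 bytes): 65 EF BD AC C5 8F 67 F0 B3 86 B4 E2 82 A3 DF 91.

65 EF BD AC C5 8F 67 F0 B3 86 B4 E2 82 A3 DF 91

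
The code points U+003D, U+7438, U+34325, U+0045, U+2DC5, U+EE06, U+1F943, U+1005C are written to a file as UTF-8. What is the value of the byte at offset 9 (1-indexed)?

1-indexed offset 9 is 0-indexed offset 8.
U+003D → 1-byte form 3D at offsets 0–0.
U+7438 → 3-byte form E7 90 B8 at offsets 1–3.
U+34325 → 4-byte form F0 B4 8C A5 at offsets 4–7.
U+0045 → 1-byte form 45 at offsets 8–8.
Offset 8 falls in char 4's range; it's byte 1 of 45 = 0x45.

0x45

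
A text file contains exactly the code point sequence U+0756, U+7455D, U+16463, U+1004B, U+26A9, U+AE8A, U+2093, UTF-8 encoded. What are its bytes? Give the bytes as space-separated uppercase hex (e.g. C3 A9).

DD 96 F1 B4 95 9D F0 96 91 A3 F0 90 81 8B E2 9A A9 EA BA 8A E2 82 93

U+0756: 2-byte form → DD 96.
U+7455D: 4-byte form → F1 B4 95 9D.
U+16463: 4-byte form → F0 96 91 A3.
U+1004B: 4-byte form → F0 90 81 8B.
U+26A9: 3-byte form → E2 9A A9.
U+AE8A: 3-byte form → EA BA 8A.
U+2093: 3-byte form → E2 82 93.
Concatenated (23 bytes): DD 96 F1 B4 95 9D F0 96 91 A3 F0 90 81 8B E2 9A A9 EA BA 8A E2 82 93.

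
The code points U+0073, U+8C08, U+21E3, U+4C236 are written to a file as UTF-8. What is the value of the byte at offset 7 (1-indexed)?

1-indexed offset 7 is 0-indexed offset 6.
U+0073 → 1-byte form 73 at offsets 0–0.
U+8C08 → 3-byte form E8 B0 88 at offsets 1–3.
U+21E3 → 3-byte form E2 87 A3 at offsets 4–6.
Offset 6 falls in char 3's range; it's byte 3 of E2 87 A3 = 0xA3.

0xA3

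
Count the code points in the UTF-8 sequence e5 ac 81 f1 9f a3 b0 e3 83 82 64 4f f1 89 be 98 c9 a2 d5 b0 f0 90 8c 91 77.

Byte at offset 0: 0xE5 = 11100101 → 3-byte char (#1). Advance 3.
Byte at offset 3: 0xF1 = 11110001 → 4-byte char (#2). Advance 4.
Byte at offset 7: 0xE3 = 11100011 → 3-byte char (#3). Advance 3.
Byte at offset 10: 0x64 = 01100100 → 1-byte char (#4). Advance 1.
Byte at offset 11: 0x4F = 01001111 → 1-byte char (#5). Advance 1.
Byte at offset 12: 0xF1 = 11110001 → 4-byte char (#6). Advance 4.
Byte at offset 16: 0xC9 = 11001001 → 2-byte char (#7). Advance 2.
Byte at offset 18: 0xD5 = 11010101 → 2-byte char (#8). Advance 2.
Byte at offset 20: 0xF0 = 11110000 → 4-byte char (#9). Advance 4.
Byte at offset 24: 0x77 = 01110111 → 1-byte char (#10). Advance 1.
Reached end at offset 25 after 10 code points.

10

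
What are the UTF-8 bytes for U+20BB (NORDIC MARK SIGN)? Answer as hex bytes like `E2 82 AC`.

E2 82 BB

U+20BB = 0x20BB = 8379 decimal. In range U+0800–U+FFFF → 3-byte form: 1110xxxx 10xxxxxx 10xxxxxx.
Binary (16 bits): 0010000010111011.
Split 4+6+6: 0010 | 000010 | 111011.
Byte 1: 11100010 = 0xE2.
Byte 2: 10000010 = 0x82.
Byte 3: 10111011 = 0xBB.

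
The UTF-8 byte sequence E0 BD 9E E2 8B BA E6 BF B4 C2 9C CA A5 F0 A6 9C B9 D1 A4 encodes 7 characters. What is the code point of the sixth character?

Offset 0: leading byte 0xE0 = 11100000 → 3-byte char #1 = E0 BD 9E.
Offset 3: leading byte 0xE2 = 11100010 → 3-byte char #2 = E2 8B BA.
Offset 6: leading byte 0xE6 = 11100110 → 3-byte char #3 = E6 BF B4.
Offset 9: leading byte 0xC2 = 11000010 → 2-byte char #4 = C2 9C.
Offset 11: leading byte 0xCA = 11001010 → 2-byte char #5 = CA A5.
Offset 13: leading byte 0xF0 = 11110000 → 4-byte char #6 = F0 A6 9C B9.
Leading byte 0xF0 = 11110000 matches 11110xxx → 4-byte sequence.
Byte 1: 0xF0 = 11110000, payload 000 (3 bits).
Byte 2: 0xA6 = 10100110 (10xxxxxx ✓), payload 100110.
Byte 3: 0x9C = 10011100 (10xxxxxx ✓), payload 011100.
Byte 4: 0xB9 = 10111001 (10xxxxxx ✓), payload 111001.
Concatenate: 000100110011100111001 = 0x26739 (21 bits → U+26739).

U+26739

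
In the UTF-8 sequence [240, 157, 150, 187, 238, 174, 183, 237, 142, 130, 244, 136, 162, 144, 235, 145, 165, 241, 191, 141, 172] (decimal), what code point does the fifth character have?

U+B465

Offset 0: leading byte 0xF0 = 11110000 → 4-byte char #1 = F0 9D 96 BB.
Offset 4: leading byte 0xEE = 11101110 → 3-byte char #2 = EE AE B7.
Offset 7: leading byte 0xED = 11101101 → 3-byte char #3 = ED 8E 82.
Offset 10: leading byte 0xF4 = 11110100 → 4-byte char #4 = F4 88 A2 90.
Offset 14: leading byte 0xEB = 11101011 → 3-byte char #5 = EB 91 A5.
Leading byte 0xEB = 11101011 matches 1110xxxx → 3-byte sequence.
Byte 1: 0xEB = 11101011, payload 1011 (4 bits).
Byte 2: 0x91 = 10010001 (10xxxxxx ✓), payload 010001.
Byte 3: 0xA5 = 10100101 (10xxxxxx ✓), payload 100101.
Concatenate: 1011010001100101 = 0xB465 (16 bits → U+B465).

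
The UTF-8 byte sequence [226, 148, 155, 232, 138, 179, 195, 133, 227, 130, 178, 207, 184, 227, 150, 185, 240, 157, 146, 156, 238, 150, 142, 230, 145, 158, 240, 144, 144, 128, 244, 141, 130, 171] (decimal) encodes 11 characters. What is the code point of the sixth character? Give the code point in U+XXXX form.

U+35B9

Offset 0: leading byte 0xE2 = 11100010 → 3-byte char #1 = E2 94 9B.
Offset 3: leading byte 0xE8 = 11101000 → 3-byte char #2 = E8 8A B3.
Offset 6: leading byte 0xC3 = 11000011 → 2-byte char #3 = C3 85.
Offset 8: leading byte 0xE3 = 11100011 → 3-byte char #4 = E3 82 B2.
Offset 11: leading byte 0xCF = 11001111 → 2-byte char #5 = CF B8.
Offset 13: leading byte 0xE3 = 11100011 → 3-byte char #6 = E3 96 B9.
Leading byte 0xE3 = 11100011 matches 1110xxxx → 3-byte sequence.
Byte 1: 0xE3 = 11100011, payload 0011 (4 bits).
Byte 2: 0x96 = 10010110 (10xxxxxx ✓), payload 010110.
Byte 3: 0xB9 = 10111001 (10xxxxxx ✓), payload 111001.
Concatenate: 0011010110111001 = 0x35B9 (16 bits → U+35B9).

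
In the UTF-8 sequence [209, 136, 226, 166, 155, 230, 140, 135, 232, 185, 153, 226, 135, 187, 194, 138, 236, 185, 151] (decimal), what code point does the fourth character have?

U+8E59

Offset 0: leading byte 0xD1 = 11010001 → 2-byte char #1 = D1 88.
Offset 2: leading byte 0xE2 = 11100010 → 3-byte char #2 = E2 A6 9B.
Offset 5: leading byte 0xE6 = 11100110 → 3-byte char #3 = E6 8C 87.
Offset 8: leading byte 0xE8 = 11101000 → 3-byte char #4 = E8 B9 99.
Leading byte 0xE8 = 11101000 matches 1110xxxx → 3-byte sequence.
Byte 1: 0xE8 = 11101000, payload 1000 (4 bits).
Byte 2: 0xB9 = 10111001 (10xxxxxx ✓), payload 111001.
Byte 3: 0x99 = 10011001 (10xxxxxx ✓), payload 011001.
Concatenate: 1000111001011001 = 0x8E59 (16 bits → U+8E59).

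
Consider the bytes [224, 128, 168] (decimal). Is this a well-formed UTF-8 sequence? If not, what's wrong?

invalid (overlong encoding)

Leading byte 0xE0 = 11100000 → 3-byte form.
Continuation bytes all match 10xxxxxx. Payload decodes to 0x28.
But 0x28 < 0x800, the minimum for a 3-byte sequence — this is an overlong encoding.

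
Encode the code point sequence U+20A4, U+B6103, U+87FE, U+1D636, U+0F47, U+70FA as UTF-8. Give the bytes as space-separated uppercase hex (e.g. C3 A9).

E2 82 A4 F2 B6 84 83 E8 9F BE F0 9D 98 B6 E0 BD 87 E7 83 BA

U+20A4: 3-byte form → E2 82 A4.
U+B6103: 4-byte form → F2 B6 84 83.
U+87FE: 3-byte form → E8 9F BE.
U+1D636: 4-byte form → F0 9D 98 B6.
U+0F47: 3-byte form → E0 BD 87.
U+70FA: 3-byte form → E7 83 BA.
Concatenated (20 bytes): E2 82 A4 F2 B6 84 83 E8 9F BE F0 9D 98 B6 E0 BD 87 E7 83 BA.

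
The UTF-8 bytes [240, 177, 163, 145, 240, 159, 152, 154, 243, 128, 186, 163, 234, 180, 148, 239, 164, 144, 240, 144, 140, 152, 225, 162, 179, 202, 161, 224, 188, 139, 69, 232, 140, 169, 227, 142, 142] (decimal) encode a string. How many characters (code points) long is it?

12

Byte at offset 0: 0xF0 = 11110000 → 4-byte char (#1). Advance 4.
Byte at offset 4: 0xF0 = 11110000 → 4-byte char (#2). Advance 4.
Byte at offset 8: 0xF3 = 11110011 → 4-byte char (#3). Advance 4.
Byte at offset 12: 0xEA = 11101010 → 3-byte char (#4). Advance 3.
Byte at offset 15: 0xEF = 11101111 → 3-byte char (#5). Advance 3.
Byte at offset 18: 0xF0 = 11110000 → 4-byte char (#6). Advance 4.
Byte at offset 22: 0xE1 = 11100001 → 3-byte char (#7). Advance 3.
Byte at offset 25: 0xCA = 11001010 → 2-byte char (#8). Advance 2.
Byte at offset 27: 0xE0 = 11100000 → 3-byte char (#9). Advance 3.
Byte at offset 30: 0x45 = 01000101 → 1-byte char (#10). Advance 1.
Byte at offset 31: 0xE8 = 11101000 → 3-byte char (#11). Advance 3.
Byte at offset 34: 0xE3 = 11100011 → 3-byte char (#12). Advance 3.
Reached end at offset 37 after 12 code points.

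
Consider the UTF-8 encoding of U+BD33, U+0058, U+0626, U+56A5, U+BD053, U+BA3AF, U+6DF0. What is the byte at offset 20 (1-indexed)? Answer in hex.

1-indexed offset 20 is 0-indexed offset 19.
U+BD33 → 3-byte form EB B4 B3 at offsets 0–2.
U+0058 → 1-byte form 58 at offsets 3–3.
U+0626 → 2-byte form D8 A6 at offsets 4–5.
U+56A5 → 3-byte form E5 9A A5 at offsets 6–8.
U+BD053 → 4-byte form F2 BD 81 93 at offsets 9–12.
U+BA3AF → 4-byte form F2 BA 8E AF at offsets 13–16.
U+6DF0 → 3-byte form E6 B7 B0 at offsets 17–19.
Offset 19 falls in char 7's range; it's byte 3 of E6 B7 B0 = 0xB0.

0xB0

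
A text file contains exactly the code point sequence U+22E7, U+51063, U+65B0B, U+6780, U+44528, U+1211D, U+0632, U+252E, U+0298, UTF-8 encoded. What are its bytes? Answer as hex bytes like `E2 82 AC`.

E2 8B A7 F1 91 81 A3 F1 A5 AC 8B E6 9E 80 F1 84 94 A8 F0 92 84 9D D8 B2 E2 94 AE CA 98

U+22E7: 3-byte form → E2 8B A7.
U+51063: 4-byte form → F1 91 81 A3.
U+65B0B: 4-byte form → F1 A5 AC 8B.
U+6780: 3-byte form → E6 9E 80.
U+44528: 4-byte form → F1 84 94 A8.
U+1211D: 4-byte form → F0 92 84 9D.
U+0632: 2-byte form → D8 B2.
U+252E: 3-byte form → E2 94 AE.
U+0298: 2-byte form → CA 98.
Concatenated (29 bytes): E2 8B A7 F1 91 81 A3 F1 A5 AC 8B E6 9E 80 F1 84 94 A8 F0 92 84 9D D8 B2 E2 94 AE CA 98.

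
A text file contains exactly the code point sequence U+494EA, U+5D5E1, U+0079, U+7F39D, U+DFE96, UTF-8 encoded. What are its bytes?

U+494EA: 4-byte form → F1 89 93 AA.
U+5D5E1: 4-byte form → F1 9D 97 A1.
U+0079: 1-byte form → 79.
U+7F39D: 4-byte form → F1 BF 8E 9D.
U+DFE96: 4-byte form → F3 9F BA 96.
Concatenated (17 bytes): F1 89 93 AA F1 9D 97 A1 79 F1 BF 8E 9D F3 9F BA 96.

F1 89 93 AA F1 9D 97 A1 79 F1 BF 8E 9D F3 9F BA 96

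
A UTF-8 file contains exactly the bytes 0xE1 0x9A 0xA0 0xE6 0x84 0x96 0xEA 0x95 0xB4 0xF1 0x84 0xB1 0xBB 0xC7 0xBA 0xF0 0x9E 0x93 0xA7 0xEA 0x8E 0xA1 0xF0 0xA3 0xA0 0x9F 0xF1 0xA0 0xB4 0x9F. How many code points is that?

Byte at offset 0: 0xE1 = 11100001 → 3-byte char (#1). Advance 3.
Byte at offset 3: 0xE6 = 11100110 → 3-byte char (#2). Advance 3.
Byte at offset 6: 0xEA = 11101010 → 3-byte char (#3). Advance 3.
Byte at offset 9: 0xF1 = 11110001 → 4-byte char (#4). Advance 4.
Byte at offset 13: 0xC7 = 11000111 → 2-byte char (#5). Advance 2.
Byte at offset 15: 0xF0 = 11110000 → 4-byte char (#6). Advance 4.
Byte at offset 19: 0xEA = 11101010 → 3-byte char (#7). Advance 3.
Byte at offset 22: 0xF0 = 11110000 → 4-byte char (#8). Advance 4.
Byte at offset 26: 0xF1 = 11110001 → 4-byte char (#9). Advance 4.
Reached end at offset 30 after 9 code points.

9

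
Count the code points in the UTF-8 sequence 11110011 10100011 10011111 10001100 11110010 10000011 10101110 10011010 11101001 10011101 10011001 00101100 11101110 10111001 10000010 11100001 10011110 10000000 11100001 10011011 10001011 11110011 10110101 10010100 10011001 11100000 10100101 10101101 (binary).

9

Byte at offset 0: 0xF3 = 11110011 → 4-byte char (#1). Advance 4.
Byte at offset 4: 0xF2 = 11110010 → 4-byte char (#2). Advance 4.
Byte at offset 8: 0xE9 = 11101001 → 3-byte char (#3). Advance 3.
Byte at offset 11: 0x2C = 00101100 → 1-byte char (#4). Advance 1.
Byte at offset 12: 0xEE = 11101110 → 3-byte char (#5). Advance 3.
Byte at offset 15: 0xE1 = 11100001 → 3-byte char (#6). Advance 3.
Byte at offset 18: 0xE1 = 11100001 → 3-byte char (#7). Advance 3.
Byte at offset 21: 0xF3 = 11110011 → 4-byte char (#8). Advance 4.
Byte at offset 25: 0xE0 = 11100000 → 3-byte char (#9). Advance 3.
Reached end at offset 28 after 9 code points.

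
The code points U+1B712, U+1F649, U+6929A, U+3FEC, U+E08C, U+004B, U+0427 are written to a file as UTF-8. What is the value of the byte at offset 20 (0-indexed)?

U+1B712 → 4-byte form F0 9B 9C 92 at offsets 0–3.
U+1F649 → 4-byte form F0 9F 99 89 at offsets 4–7.
U+6929A → 4-byte form F1 A9 8A 9A at offsets 8–11.
U+3FEC → 3-byte form E3 BF AC at offsets 12–14.
U+E08C → 3-byte form EE 82 8C at offsets 15–17.
U+004B → 1-byte form 4B at offsets 18–18.
U+0427 → 2-byte form D0 A7 at offsets 19–20.
Offset 20 falls in char 7's range; it's byte 2 of D0 A7 = 0xA7.

0xA7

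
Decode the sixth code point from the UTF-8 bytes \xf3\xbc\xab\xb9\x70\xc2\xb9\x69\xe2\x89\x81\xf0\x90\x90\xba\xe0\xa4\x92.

U+1043A

Offset 0: leading byte 0xF3 = 11110011 → 4-byte char #1 = F3 BC AB B9.
Offset 4: leading byte 0x70 = 01110000 → 1-byte char #2 = 70.
Offset 5: leading byte 0xC2 = 11000010 → 2-byte char #3 = C2 B9.
Offset 7: leading byte 0x69 = 01101001 → 1-byte char #4 = 69.
Offset 8: leading byte 0xE2 = 11100010 → 3-byte char #5 = E2 89 81.
Offset 11: leading byte 0xF0 = 11110000 → 4-byte char #6 = F0 90 90 BA.
Leading byte 0xF0 = 11110000 matches 11110xxx → 4-byte sequence.
Byte 1: 0xF0 = 11110000, payload 000 (3 bits).
Byte 2: 0x90 = 10010000 (10xxxxxx ✓), payload 010000.
Byte 3: 0x90 = 10010000 (10xxxxxx ✓), payload 010000.
Byte 4: 0xBA = 10111010 (10xxxxxx ✓), payload 111010.
Concatenate: 000010000010000111010 = 0x1043A (21 bits → U+1043A).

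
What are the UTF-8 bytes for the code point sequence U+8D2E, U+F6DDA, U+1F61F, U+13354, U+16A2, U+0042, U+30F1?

U+8D2E: 3-byte form → E8 B4 AE.
U+F6DDA: 4-byte form → F3 B6 B7 9A.
U+1F61F: 4-byte form → F0 9F 98 9F.
U+13354: 4-byte form → F0 93 8D 94.
U+16A2: 3-byte form → E1 9A A2.
U+0042: 1-byte form → 42.
U+30F1: 3-byte form → E3 83 B1.
Concatenated (22 bytes): E8 B4 AE F3 B6 B7 9A F0 9F 98 9F F0 93 8D 94 E1 9A A2 42 E3 83 B1.

E8 B4 AE F3 B6 B7 9A F0 9F 98 9F F0 93 8D 94 E1 9A A2 42 E3 83 B1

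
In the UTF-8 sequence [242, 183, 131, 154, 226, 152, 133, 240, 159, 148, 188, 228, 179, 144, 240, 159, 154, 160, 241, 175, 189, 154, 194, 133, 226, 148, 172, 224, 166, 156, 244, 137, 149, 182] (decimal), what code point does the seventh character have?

Offset 0: leading byte 0xF2 = 11110010 → 4-byte char #1 = F2 B7 83 9A.
Offset 4: leading byte 0xE2 = 11100010 → 3-byte char #2 = E2 98 85.
Offset 7: leading byte 0xF0 = 11110000 → 4-byte char #3 = F0 9F 94 BC.
Offset 11: leading byte 0xE4 = 11100100 → 3-byte char #4 = E4 B3 90.
Offset 14: leading byte 0xF0 = 11110000 → 4-byte char #5 = F0 9F 9A A0.
Offset 18: leading byte 0xF1 = 11110001 → 4-byte char #6 = F1 AF BD 9A.
Offset 22: leading byte 0xC2 = 11000010 → 2-byte char #7 = C2 85.
Leading byte 0xC2 = 11000010 matches 110xxxxx → 2-byte sequence.
Byte 1: 0xC2 = 11000010, payload 00010 (5 bits).
Byte 2: 0x85 = 10000101 (10xxxxxx ✓), payload 000101.
Concatenate: 00010000101 = 0x85 (11 bits → U+0085).

U+0085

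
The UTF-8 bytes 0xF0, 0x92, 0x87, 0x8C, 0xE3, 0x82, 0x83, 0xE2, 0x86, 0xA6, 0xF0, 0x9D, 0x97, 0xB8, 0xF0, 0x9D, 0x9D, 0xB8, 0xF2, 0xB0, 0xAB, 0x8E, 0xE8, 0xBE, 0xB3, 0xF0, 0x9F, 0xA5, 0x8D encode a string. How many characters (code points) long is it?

Byte at offset 0: 0xF0 = 11110000 → 4-byte char (#1). Advance 4.
Byte at offset 4: 0xE3 = 11100011 → 3-byte char (#2). Advance 3.
Byte at offset 7: 0xE2 = 11100010 → 3-byte char (#3). Advance 3.
Byte at offset 10: 0xF0 = 11110000 → 4-byte char (#4). Advance 4.
Byte at offset 14: 0xF0 = 11110000 → 4-byte char (#5). Advance 4.
Byte at offset 18: 0xF2 = 11110010 → 4-byte char (#6). Advance 4.
Byte at offset 22: 0xE8 = 11101000 → 3-byte char (#7). Advance 3.
Byte at offset 25: 0xF0 = 11110000 → 4-byte char (#8). Advance 4.
Reached end at offset 29 after 8 code points.

8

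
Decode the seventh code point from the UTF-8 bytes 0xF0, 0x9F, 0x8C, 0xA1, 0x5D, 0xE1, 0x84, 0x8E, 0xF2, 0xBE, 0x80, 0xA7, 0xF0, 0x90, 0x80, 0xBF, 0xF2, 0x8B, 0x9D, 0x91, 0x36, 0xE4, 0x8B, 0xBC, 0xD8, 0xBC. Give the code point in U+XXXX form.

U+0036

Offset 0: leading byte 0xF0 = 11110000 → 4-byte char #1 = F0 9F 8C A1.
Offset 4: leading byte 0x5D = 01011101 → 1-byte char #2 = 5D.
Offset 5: leading byte 0xE1 = 11100001 → 3-byte char #3 = E1 84 8E.
Offset 8: leading byte 0xF2 = 11110010 → 4-byte char #4 = F2 BE 80 A7.
Offset 12: leading byte 0xF0 = 11110000 → 4-byte char #5 = F0 90 80 BF.
Offset 16: leading byte 0xF2 = 11110010 → 4-byte char #6 = F2 8B 9D 91.
Offset 20: leading byte 0x36 = 00110110 → 1-byte char #7 = 36.
Leading byte 0x36 = 00110110 matches 0xxxxxxx → 1-byte sequence.
Byte 1: 0x36 = 00110110, payload 0110110 (7 bits).
Concatenate: 0110110 = 0x36 (7 bits → U+0036).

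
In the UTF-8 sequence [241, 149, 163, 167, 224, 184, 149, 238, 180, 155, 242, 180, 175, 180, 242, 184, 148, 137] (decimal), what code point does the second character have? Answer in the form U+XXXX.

U+0E15

Offset 0: leading byte 0xF1 = 11110001 → 4-byte char #1 = F1 95 A3 A7.
Offset 4: leading byte 0xE0 = 11100000 → 3-byte char #2 = E0 B8 95.
Leading byte 0xE0 = 11100000 matches 1110xxxx → 3-byte sequence.
Byte 1: 0xE0 = 11100000, payload 0000 (4 bits).
Byte 2: 0xB8 = 10111000 (10xxxxxx ✓), payload 111000.
Byte 3: 0x95 = 10010101 (10xxxxxx ✓), payload 010101.
Concatenate: 0000111000010101 = 0xE15 (16 bits → U+0E15).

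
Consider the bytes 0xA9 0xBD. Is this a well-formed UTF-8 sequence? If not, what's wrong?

invalid (continuation byte with no leading byte)

Byte 0xA9 = 10101001 has the form 10xxxxxx — a continuation byte — but there is no preceding leading byte.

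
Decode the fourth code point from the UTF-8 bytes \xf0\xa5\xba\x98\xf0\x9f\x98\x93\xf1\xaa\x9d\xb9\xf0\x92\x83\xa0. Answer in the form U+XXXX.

Offset 0: leading byte 0xF0 = 11110000 → 4-byte char #1 = F0 A5 BA 98.
Offset 4: leading byte 0xF0 = 11110000 → 4-byte char #2 = F0 9F 98 93.
Offset 8: leading byte 0xF1 = 11110001 → 4-byte char #3 = F1 AA 9D B9.
Offset 12: leading byte 0xF0 = 11110000 → 4-byte char #4 = F0 92 83 A0.
Leading byte 0xF0 = 11110000 matches 11110xxx → 4-byte sequence.
Byte 1: 0xF0 = 11110000, payload 000 (3 bits).
Byte 2: 0x92 = 10010010 (10xxxxxx ✓), payload 010010.
Byte 3: 0x83 = 10000011 (10xxxxxx ✓), payload 000011.
Byte 4: 0xA0 = 10100000 (10xxxxxx ✓), payload 100000.
Concatenate: 000010010000011100000 = 0x120E0 (21 bits → U+120E0).

U+120E0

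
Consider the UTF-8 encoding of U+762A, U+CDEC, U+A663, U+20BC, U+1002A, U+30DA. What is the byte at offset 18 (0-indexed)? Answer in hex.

0x9A

U+762A → 3-byte form E7 98 AA at offsets 0–2.
U+CDEC → 3-byte form EC B7 AC at offsets 3–5.
U+A663 → 3-byte form EA 99 A3 at offsets 6–8.
U+20BC → 3-byte form E2 82 BC at offsets 9–11.
U+1002A → 4-byte form F0 90 80 AA at offsets 12–15.
U+30DA → 3-byte form E3 83 9A at offsets 16–18.
Offset 18 falls in char 6's range; it's byte 3 of E3 83 9A = 0x9A.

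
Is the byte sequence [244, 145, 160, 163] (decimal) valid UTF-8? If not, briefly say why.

Leading byte 0xF4 = 11110100 → 4-byte form.
Payload = 0x111823, which exceeds U+10FFFF, the maximum Unicode code point. (Leading bytes F5–FF, or F4 followed by ≥ 0x90, are invalid.)

invalid (encodes a value above U+10FFFF)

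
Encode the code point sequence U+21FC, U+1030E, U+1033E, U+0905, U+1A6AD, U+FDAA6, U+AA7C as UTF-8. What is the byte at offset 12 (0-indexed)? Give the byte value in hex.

U+21FC → 3-byte form E2 87 BC at offsets 0–2.
U+1030E → 4-byte form F0 90 8C 8E at offsets 3–6.
U+1033E → 4-byte form F0 90 8C BE at offsets 7–10.
U+0905 → 3-byte form E0 A4 85 at offsets 11–13.
Offset 12 falls in char 4's range; it's byte 2 of E0 A4 85 = 0xA4.

0xA4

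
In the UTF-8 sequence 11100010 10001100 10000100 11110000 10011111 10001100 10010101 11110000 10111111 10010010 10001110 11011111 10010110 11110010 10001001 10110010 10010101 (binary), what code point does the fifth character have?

U+89C95

Offset 0: leading byte 0xE2 = 11100010 → 3-byte char #1 = E2 8C 84.
Offset 3: leading byte 0xF0 = 11110000 → 4-byte char #2 = F0 9F 8C 95.
Offset 7: leading byte 0xF0 = 11110000 → 4-byte char #3 = F0 BF 92 8E.
Offset 11: leading byte 0xDF = 11011111 → 2-byte char #4 = DF 96.
Offset 13: leading byte 0xF2 = 11110010 → 4-byte char #5 = F2 89 B2 95.
Leading byte 0xF2 = 11110010 matches 11110xxx → 4-byte sequence.
Byte 1: 0xF2 = 11110010, payload 010 (3 bits).
Byte 2: 0x89 = 10001001 (10xxxxxx ✓), payload 001001.
Byte 3: 0xB2 = 10110010 (10xxxxxx ✓), payload 110010.
Byte 4: 0x95 = 10010101 (10xxxxxx ✓), payload 010101.
Concatenate: 010001001110010010101 = 0x89C95 (21 bits → U+89C95).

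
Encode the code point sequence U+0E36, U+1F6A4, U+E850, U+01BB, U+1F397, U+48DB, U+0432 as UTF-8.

U+0E36: 3-byte form → E0 B8 B6.
U+1F6A4: 4-byte form → F0 9F 9A A4.
U+E850: 3-byte form → EE A1 90.
U+01BB: 2-byte form → C6 BB.
U+1F397: 4-byte form → F0 9F 8E 97.
U+48DB: 3-byte form → E4 A3 9B.
U+0432: 2-byte form → D0 B2.
Concatenated (21 bytes): E0 B8 B6 F0 9F 9A A4 EE A1 90 C6 BB F0 9F 8E 97 E4 A3 9B D0 B2.

E0 B8 B6 F0 9F 9A A4 EE A1 90 C6 BB F0 9F 8E 97 E4 A3 9B D0 B2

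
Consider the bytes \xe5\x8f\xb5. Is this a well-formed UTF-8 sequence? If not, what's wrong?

valid

Leading byte 0xE5 = 11100101 → 3-byte form.
Continuation bytes 0x8F=10001111, 0xB5=10110101 all match 10xxxxxx.
Decoded value 0x53F5 is ≥ 0x800 (shortest form) and not a surrogate.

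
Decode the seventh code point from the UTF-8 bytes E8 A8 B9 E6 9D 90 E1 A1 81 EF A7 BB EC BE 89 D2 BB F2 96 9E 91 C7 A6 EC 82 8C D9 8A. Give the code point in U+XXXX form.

Offset 0: leading byte 0xE8 = 11101000 → 3-byte char #1 = E8 A8 B9.
Offset 3: leading byte 0xE6 = 11100110 → 3-byte char #2 = E6 9D 90.
Offset 6: leading byte 0xE1 = 11100001 → 3-byte char #3 = E1 A1 81.
Offset 9: leading byte 0xEF = 11101111 → 3-byte char #4 = EF A7 BB.
Offset 12: leading byte 0xEC = 11101100 → 3-byte char #5 = EC BE 89.
Offset 15: leading byte 0xD2 = 11010010 → 2-byte char #6 = D2 BB.
Offset 17: leading byte 0xF2 = 11110010 → 4-byte char #7 = F2 96 9E 91.
Leading byte 0xF2 = 11110010 matches 11110xxx → 4-byte sequence.
Byte 1: 0xF2 = 11110010, payload 010 (3 bits).
Byte 2: 0x96 = 10010110 (10xxxxxx ✓), payload 010110.
Byte 3: 0x9E = 10011110 (10xxxxxx ✓), payload 011110.
Byte 4: 0x91 = 10010001 (10xxxxxx ✓), payload 010001.
Concatenate: 010010110011110010001 = 0x96791 (21 bits → U+96791).

U+96791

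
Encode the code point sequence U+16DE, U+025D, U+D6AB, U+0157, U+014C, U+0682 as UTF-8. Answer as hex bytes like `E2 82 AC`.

U+16DE: 3-byte form → E1 9B 9E.
U+025D: 2-byte form → C9 9D.
U+D6AB: 3-byte form → ED 9A AB.
U+0157: 2-byte form → C5 97.
U+014C: 2-byte form → C5 8C.
U+0682: 2-byte form → DA 82.
Concatenated (14 bytes): E1 9B 9E C9 9D ED 9A AB C5 97 C5 8C DA 82.

E1 9B 9E C9 9D ED 9A AB C5 97 C5 8C DA 82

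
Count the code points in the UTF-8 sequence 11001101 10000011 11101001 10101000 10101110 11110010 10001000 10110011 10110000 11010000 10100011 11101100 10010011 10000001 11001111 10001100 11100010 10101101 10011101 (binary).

Byte at offset 0: 0xCD = 11001101 → 2-byte char (#1). Advance 2.
Byte at offset 2: 0xE9 = 11101001 → 3-byte char (#2). Advance 3.
Byte at offset 5: 0xF2 = 11110010 → 4-byte char (#3). Advance 4.
Byte at offset 9: 0xD0 = 11010000 → 2-byte char (#4). Advance 2.
Byte at offset 11: 0xEC = 11101100 → 3-byte char (#5). Advance 3.
Byte at offset 14: 0xCF = 11001111 → 2-byte char (#6). Advance 2.
Byte at offset 16: 0xE2 = 11100010 → 3-byte char (#7). Advance 3.
Reached end at offset 19 after 7 code points.

7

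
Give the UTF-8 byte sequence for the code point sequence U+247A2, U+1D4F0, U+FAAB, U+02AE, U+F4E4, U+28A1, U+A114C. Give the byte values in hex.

U+247A2: 4-byte form → F0 A4 9E A2.
U+1D4F0: 4-byte form → F0 9D 93 B0.
U+FAAB: 3-byte form → EF AA AB.
U+02AE: 2-byte form → CA AE.
U+F4E4: 3-byte form → EF 93 A4.
U+28A1: 3-byte form → E2 A2 A1.
U+A114C: 4-byte form → F2 A1 85 8C.
Concatenated (23 bytes): F0 A4 9E A2 F0 9D 93 B0 EF AA AB CA AE EF 93 A4 E2 A2 A1 F2 A1 85 8C.

F0 A4 9E A2 F0 9D 93 B0 EF AA AB CA AE EF 93 A4 E2 A2 A1 F2 A1 85 8C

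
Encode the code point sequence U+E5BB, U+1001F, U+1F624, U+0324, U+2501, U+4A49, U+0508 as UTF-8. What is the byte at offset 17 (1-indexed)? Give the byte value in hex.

0xE4

1-indexed offset 17 is 0-indexed offset 16.
U+E5BB → 3-byte form EE 96 BB at offsets 0–2.
U+1001F → 4-byte form F0 90 80 9F at offsets 3–6.
U+1F624 → 4-byte form F0 9F 98 A4 at offsets 7–10.
U+0324 → 2-byte form CC A4 at offsets 11–12.
U+2501 → 3-byte form E2 94 81 at offsets 13–15.
U+4A49 → 3-byte form E4 A9 89 at offsets 16–18.
Offset 16 falls in char 6's range; it's byte 1 of E4 A9 89 = 0xE4.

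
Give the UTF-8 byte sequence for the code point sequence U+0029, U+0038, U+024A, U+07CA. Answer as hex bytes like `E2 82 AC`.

U+0029: 1-byte form → 29.
U+0038: 1-byte form → 38.
U+024A: 2-byte form → C9 8A.
U+07CA: 2-byte form → DF 8A.
Concatenated (6 bytes): 29 38 C9 8A DF 8A.

29 38 C9 8A DF 8A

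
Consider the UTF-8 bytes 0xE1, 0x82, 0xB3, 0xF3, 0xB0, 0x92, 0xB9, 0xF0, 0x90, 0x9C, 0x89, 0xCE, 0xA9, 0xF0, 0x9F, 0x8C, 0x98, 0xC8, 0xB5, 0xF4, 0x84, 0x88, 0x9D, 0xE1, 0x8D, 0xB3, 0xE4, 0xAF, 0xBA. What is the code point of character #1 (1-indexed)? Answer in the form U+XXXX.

Offset 0: leading byte 0xE1 = 11100001 → 3-byte char #1 = E1 82 B3.
Leading byte 0xE1 = 11100001 matches 1110xxxx → 3-byte sequence.
Byte 1: 0xE1 = 11100001, payload 0001 (4 bits).
Byte 2: 0x82 = 10000010 (10xxxxxx ✓), payload 000010.
Byte 3: 0xB3 = 10110011 (10xxxxxx ✓), payload 110011.
Concatenate: 0001000010110011 = 0x10B3 (16 bits → U+10B3).

U+10B3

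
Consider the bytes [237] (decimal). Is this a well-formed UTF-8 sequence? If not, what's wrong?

invalid (sequence truncated)

Leading byte 0xED = 11101101 → 3-byte form, but only 1 byte is present.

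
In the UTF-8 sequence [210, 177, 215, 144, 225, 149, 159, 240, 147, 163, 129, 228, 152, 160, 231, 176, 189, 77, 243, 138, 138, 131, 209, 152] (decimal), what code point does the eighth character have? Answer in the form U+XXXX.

U+CA283

Offset 0: leading byte 0xD2 = 11010010 → 2-byte char #1 = D2 B1.
Offset 2: leading byte 0xD7 = 11010111 → 2-byte char #2 = D7 90.
Offset 4: leading byte 0xE1 = 11100001 → 3-byte char #3 = E1 95 9F.
Offset 7: leading byte 0xF0 = 11110000 → 4-byte char #4 = F0 93 A3 81.
Offset 11: leading byte 0xE4 = 11100100 → 3-byte char #5 = E4 98 A0.
Offset 14: leading byte 0xE7 = 11100111 → 3-byte char #6 = E7 B0 BD.
Offset 17: leading byte 0x4D = 01001101 → 1-byte char #7 = 4D.
Offset 18: leading byte 0xF3 = 11110011 → 4-byte char #8 = F3 8A 8A 83.
Leading byte 0xF3 = 11110011 matches 11110xxx → 4-byte sequence.
Byte 1: 0xF3 = 11110011, payload 011 (3 bits).
Byte 2: 0x8A = 10001010 (10xxxxxx ✓), payload 001010.
Byte 3: 0x8A = 10001010 (10xxxxxx ✓), payload 001010.
Byte 4: 0x83 = 10000011 (10xxxxxx ✓), payload 000011.
Concatenate: 011001010001010000011 = 0xCA283 (21 bits → U+CA283).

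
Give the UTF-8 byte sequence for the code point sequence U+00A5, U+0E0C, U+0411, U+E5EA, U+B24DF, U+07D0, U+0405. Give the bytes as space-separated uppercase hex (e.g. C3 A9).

C2 A5 E0 B8 8C D0 91 EE 97 AA F2 B2 93 9F DF 90 D0 85

U+00A5: 2-byte form → C2 A5.
U+0E0C: 3-byte form → E0 B8 8C.
U+0411: 2-byte form → D0 91.
U+E5EA: 3-byte form → EE 97 AA.
U+B24DF: 4-byte form → F2 B2 93 9F.
U+07D0: 2-byte form → DF 90.
U+0405: 2-byte form → D0 85.
Concatenated (18 bytes): C2 A5 E0 B8 8C D0 91 EE 97 AA F2 B2 93 9F DF 90 D0 85.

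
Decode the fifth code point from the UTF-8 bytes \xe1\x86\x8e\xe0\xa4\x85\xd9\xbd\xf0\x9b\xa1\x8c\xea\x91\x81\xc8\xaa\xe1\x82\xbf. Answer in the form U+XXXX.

U+A441

Offset 0: leading byte 0xE1 = 11100001 → 3-byte char #1 = E1 86 8E.
Offset 3: leading byte 0xE0 = 11100000 → 3-byte char #2 = E0 A4 85.
Offset 6: leading byte 0xD9 = 11011001 → 2-byte char #3 = D9 BD.
Offset 8: leading byte 0xF0 = 11110000 → 4-byte char #4 = F0 9B A1 8C.
Offset 12: leading byte 0xEA = 11101010 → 3-byte char #5 = EA 91 81.
Leading byte 0xEA = 11101010 matches 1110xxxx → 3-byte sequence.
Byte 1: 0xEA = 11101010, payload 1010 (4 bits).
Byte 2: 0x91 = 10010001 (10xxxxxx ✓), payload 010001.
Byte 3: 0x81 = 10000001 (10xxxxxx ✓), payload 000001.
Concatenate: 1010010001000001 = 0xA441 (16 bits → U+A441).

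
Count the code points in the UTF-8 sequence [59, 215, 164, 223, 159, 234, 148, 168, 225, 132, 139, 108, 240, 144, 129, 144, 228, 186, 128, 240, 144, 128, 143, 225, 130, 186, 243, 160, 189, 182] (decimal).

11

Byte at offset 0: 0x3B = 00111011 → 1-byte char (#1). Advance 1.
Byte at offset 1: 0xD7 = 11010111 → 2-byte char (#2). Advance 2.
Byte at offset 3: 0xDF = 11011111 → 2-byte char (#3). Advance 2.
Byte at offset 5: 0xEA = 11101010 → 3-byte char (#4). Advance 3.
Byte at offset 8: 0xE1 = 11100001 → 3-byte char (#5). Advance 3.
Byte at offset 11: 0x6C = 01101100 → 1-byte char (#6). Advance 1.
Byte at offset 12: 0xF0 = 11110000 → 4-byte char (#7). Advance 4.
Byte at offset 16: 0xE4 = 11100100 → 3-byte char (#8). Advance 3.
Byte at offset 19: 0xF0 = 11110000 → 4-byte char (#9). Advance 4.
Byte at offset 23: 0xE1 = 11100001 → 3-byte char (#10). Advance 3.
Byte at offset 26: 0xF3 = 11110011 → 4-byte char (#11). Advance 4.
Reached end at offset 30 after 11 code points.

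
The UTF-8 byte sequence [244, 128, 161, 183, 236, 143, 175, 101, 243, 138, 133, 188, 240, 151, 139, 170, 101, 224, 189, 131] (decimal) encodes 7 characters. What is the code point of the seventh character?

U+0F43

Offset 0: leading byte 0xF4 = 11110100 → 4-byte char #1 = F4 80 A1 B7.
Offset 4: leading byte 0xEC = 11101100 → 3-byte char #2 = EC 8F AF.
Offset 7: leading byte 0x65 = 01100101 → 1-byte char #3 = 65.
Offset 8: leading byte 0xF3 = 11110011 → 4-byte char #4 = F3 8A 85 BC.
Offset 12: leading byte 0xF0 = 11110000 → 4-byte char #5 = F0 97 8B AA.
Offset 16: leading byte 0x65 = 01100101 → 1-byte char #6 = 65.
Offset 17: leading byte 0xE0 = 11100000 → 3-byte char #7 = E0 BD 83.
Leading byte 0xE0 = 11100000 matches 1110xxxx → 3-byte sequence.
Byte 1: 0xE0 = 11100000, payload 0000 (4 bits).
Byte 2: 0xBD = 10111101 (10xxxxxx ✓), payload 111101.
Byte 3: 0x83 = 10000011 (10xxxxxx ✓), payload 000011.
Concatenate: 0000111101000011 = 0xF43 (16 bits → U+0F43).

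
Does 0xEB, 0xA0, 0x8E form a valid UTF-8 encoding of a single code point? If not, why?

valid

Leading byte 0xEB = 11101011 → 3-byte form.
Continuation bytes 0xA0=10100000, 0x8E=10001110 all match 10xxxxxx.
Decoded value 0xB80E is ≥ 0x800 (shortest form) and not a surrogate.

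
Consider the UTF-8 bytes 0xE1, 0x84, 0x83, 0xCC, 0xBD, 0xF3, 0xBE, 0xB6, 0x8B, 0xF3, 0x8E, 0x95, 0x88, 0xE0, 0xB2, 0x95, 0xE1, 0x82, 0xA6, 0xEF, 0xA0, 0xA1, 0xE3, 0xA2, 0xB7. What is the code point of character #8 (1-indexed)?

U+38B7

Offset 0: leading byte 0xE1 = 11100001 → 3-byte char #1 = E1 84 83.
Offset 3: leading byte 0xCC = 11001100 → 2-byte char #2 = CC BD.
Offset 5: leading byte 0xF3 = 11110011 → 4-byte char #3 = F3 BE B6 8B.
Offset 9: leading byte 0xF3 = 11110011 → 4-byte char #4 = F3 8E 95 88.
Offset 13: leading byte 0xE0 = 11100000 → 3-byte char #5 = E0 B2 95.
Offset 16: leading byte 0xE1 = 11100001 → 3-byte char #6 = E1 82 A6.
Offset 19: leading byte 0xEF = 11101111 → 3-byte char #7 = EF A0 A1.
Offset 22: leading byte 0xE3 = 11100011 → 3-byte char #8 = E3 A2 B7.
Leading byte 0xE3 = 11100011 matches 1110xxxx → 3-byte sequence.
Byte 1: 0xE3 = 11100011, payload 0011 (4 bits).
Byte 2: 0xA2 = 10100010 (10xxxxxx ✓), payload 100010.
Byte 3: 0xB7 = 10110111 (10xxxxxx ✓), payload 110111.
Concatenate: 0011100010110111 = 0x38B7 (16 bits → U+38B7).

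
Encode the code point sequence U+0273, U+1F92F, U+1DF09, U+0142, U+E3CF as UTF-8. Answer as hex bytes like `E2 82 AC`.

U+0273: 2-byte form → C9 B3.
U+1F92F: 4-byte form → F0 9F A4 AF.
U+1DF09: 4-byte form → F0 9D BC 89.
U+0142: 2-byte form → C5 82.
U+E3CF: 3-byte form → EE 8F 8F.
Concatenated (15 bytes): C9 B3 F0 9F A4 AF F0 9D BC 89 C5 82 EE 8F 8F.

C9 B3 F0 9F A4 AF F0 9D BC 89 C5 82 EE 8F 8F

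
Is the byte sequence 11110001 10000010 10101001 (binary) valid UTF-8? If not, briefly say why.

Leading byte 0xF1 = 11110001 → 4-byte form, but only 3 bytes are present.

invalid (sequence truncated)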